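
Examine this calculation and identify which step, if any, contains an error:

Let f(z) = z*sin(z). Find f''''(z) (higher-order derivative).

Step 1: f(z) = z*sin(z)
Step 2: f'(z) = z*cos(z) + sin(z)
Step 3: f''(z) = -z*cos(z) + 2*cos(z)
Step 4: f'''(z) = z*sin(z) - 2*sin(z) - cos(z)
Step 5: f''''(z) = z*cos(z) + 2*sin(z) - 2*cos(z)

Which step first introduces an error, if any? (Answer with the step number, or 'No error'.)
Step 3

Step 3 is incorrect due to a wrong trig function.
The step shows: -z*cos(z) + 2*cos(z)
The correct value should be: -z*sin(z) + 2*cos(z)

Explanation: sin(z) was incorrectly written as cos(z): the term -z*sin(z) was incorrectly written as -z*cos(z)
The later steps are derived from this incorrect expression, so the error originates in Step 3.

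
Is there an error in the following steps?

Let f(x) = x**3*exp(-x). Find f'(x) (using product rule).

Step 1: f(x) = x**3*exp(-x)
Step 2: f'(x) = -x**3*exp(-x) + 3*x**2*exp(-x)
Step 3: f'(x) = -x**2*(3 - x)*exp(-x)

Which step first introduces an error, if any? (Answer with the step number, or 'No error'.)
Step 3

Step 3 is incorrect due to a sign flip.
The step shows: -x**2*(3 - x)*exp(-x)
The correct value should be: x**2*(3 - x)*exp(-x)

Explanation: The sign of the whole expression was flipped: the term x**2*(3 - x)*exp(-x) was incorrectly written as -x**2*(3 - x)*exp(-x)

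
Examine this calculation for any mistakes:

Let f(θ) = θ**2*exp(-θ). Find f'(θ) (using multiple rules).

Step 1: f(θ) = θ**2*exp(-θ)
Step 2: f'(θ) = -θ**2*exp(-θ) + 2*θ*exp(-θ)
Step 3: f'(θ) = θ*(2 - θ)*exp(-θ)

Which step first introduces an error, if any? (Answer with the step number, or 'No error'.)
No error

All steps in this derivation are correct.
The final answer f'(θ) = θ*(2 - θ)*exp(-θ) is valid.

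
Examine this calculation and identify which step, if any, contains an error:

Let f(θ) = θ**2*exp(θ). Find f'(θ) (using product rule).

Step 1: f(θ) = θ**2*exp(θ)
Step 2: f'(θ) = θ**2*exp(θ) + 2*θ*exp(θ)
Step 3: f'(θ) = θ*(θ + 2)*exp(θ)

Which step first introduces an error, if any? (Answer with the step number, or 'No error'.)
No error

All steps in this derivation are correct.
The final answer f'(θ) = θ*(θ + 2)*exp(θ) is valid.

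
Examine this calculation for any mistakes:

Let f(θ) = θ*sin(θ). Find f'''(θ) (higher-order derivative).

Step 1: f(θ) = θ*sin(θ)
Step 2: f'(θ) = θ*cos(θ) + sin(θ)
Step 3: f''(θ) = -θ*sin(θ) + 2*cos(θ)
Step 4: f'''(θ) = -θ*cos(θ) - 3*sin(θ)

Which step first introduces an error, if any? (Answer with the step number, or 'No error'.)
No error

All steps in this derivation are correct.
The final answer f'''(θ) = -θ*cos(θ) - 3*sin(θ) is valid.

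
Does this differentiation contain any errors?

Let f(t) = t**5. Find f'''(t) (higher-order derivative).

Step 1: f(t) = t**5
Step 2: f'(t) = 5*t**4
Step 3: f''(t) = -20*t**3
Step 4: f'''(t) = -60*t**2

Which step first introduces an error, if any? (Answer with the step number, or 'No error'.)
Step 3

Step 3 is incorrect due to a sign flip.
The step shows: -20*t**3
The correct value should be: 20*t**3

Explanation: The sign of the whole expression was flipped: the term 20*t**3 was incorrectly written as -20*t**3
The later steps are derived from this incorrect expression, so the error originates in Step 3.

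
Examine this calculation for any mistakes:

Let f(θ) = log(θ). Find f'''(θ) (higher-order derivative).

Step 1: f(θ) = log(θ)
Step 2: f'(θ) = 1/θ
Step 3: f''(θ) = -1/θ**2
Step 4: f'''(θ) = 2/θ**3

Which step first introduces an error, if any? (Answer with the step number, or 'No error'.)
No error

All steps in this derivation are correct.
The final answer f'''(θ) = 2/θ**3 is valid.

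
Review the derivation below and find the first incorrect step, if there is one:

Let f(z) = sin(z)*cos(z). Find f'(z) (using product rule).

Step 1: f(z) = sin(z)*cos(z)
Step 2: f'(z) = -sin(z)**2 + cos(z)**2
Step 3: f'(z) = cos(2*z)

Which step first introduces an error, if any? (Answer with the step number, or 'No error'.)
No error

All steps in this derivation are correct.
The final answer f'(z) = cos(2*z) is valid.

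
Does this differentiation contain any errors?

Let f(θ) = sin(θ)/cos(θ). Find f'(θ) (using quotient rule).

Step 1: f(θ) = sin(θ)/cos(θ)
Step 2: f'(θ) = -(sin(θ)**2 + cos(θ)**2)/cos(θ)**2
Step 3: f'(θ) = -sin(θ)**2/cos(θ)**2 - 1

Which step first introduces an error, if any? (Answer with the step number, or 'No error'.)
Step 2

Step 2 is incorrect due to a sign flip.
The step shows: -(sin(θ)**2 + cos(θ)**2)/cos(θ)**2
The correct value should be: (sin(θ)**2 + cos(θ)**2)/cos(θ)**2

Explanation: The sign of the whole expression was flipped: the term (sin(θ)**2 + cos(θ)**2)/cos(θ)**2 was incorrectly written as -(sin(θ)**2 + cos(θ)**2)/cos(θ)**2
The later steps are derived from this incorrect expression, so the error originates in Step 2.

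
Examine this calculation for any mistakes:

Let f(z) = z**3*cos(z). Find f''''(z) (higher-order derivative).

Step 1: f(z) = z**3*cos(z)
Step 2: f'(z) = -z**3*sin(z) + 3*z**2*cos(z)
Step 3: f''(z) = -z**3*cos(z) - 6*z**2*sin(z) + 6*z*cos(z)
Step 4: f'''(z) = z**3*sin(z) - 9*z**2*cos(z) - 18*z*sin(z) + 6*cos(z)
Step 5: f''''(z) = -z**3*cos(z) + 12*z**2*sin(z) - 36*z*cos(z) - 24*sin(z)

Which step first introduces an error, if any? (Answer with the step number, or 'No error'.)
Step 5

Step 5 is incorrect due to a sign flip.
The step shows: -z**3*cos(z) + 12*z**2*sin(z) - 36*z*cos(z) - 24*sin(z)
The correct value should be: z**3*cos(z) + 12*z**2*sin(z) - 36*z*cos(z) - 24*sin(z)

Explanation: The sign of one term was flipped: the term z**3*cos(z) was incorrectly written as -z**3*cos(z)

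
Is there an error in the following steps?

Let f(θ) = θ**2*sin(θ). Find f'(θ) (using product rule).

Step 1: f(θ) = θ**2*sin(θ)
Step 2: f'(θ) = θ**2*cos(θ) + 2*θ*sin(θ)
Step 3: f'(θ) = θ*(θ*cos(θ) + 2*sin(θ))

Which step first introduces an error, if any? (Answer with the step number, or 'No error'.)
No error

All steps in this derivation are correct.
The final answer f'(θ) = θ*(θ*cos(θ) + 2*sin(θ)) is valid.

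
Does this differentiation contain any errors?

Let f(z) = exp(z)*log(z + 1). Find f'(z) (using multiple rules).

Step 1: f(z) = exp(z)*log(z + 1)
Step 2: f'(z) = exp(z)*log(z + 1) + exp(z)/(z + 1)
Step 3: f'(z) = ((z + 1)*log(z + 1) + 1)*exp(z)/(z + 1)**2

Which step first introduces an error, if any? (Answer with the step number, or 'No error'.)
Step 3

Step 3 is incorrect due to a wrong exponent.
The step shows: ((z + 1)*log(z + 1) + 1)*exp(z)/(z + 1)**2
The correct value should be: ((z + 1)*log(z + 1) + 1)*exp(z)/(z + 1)

Explanation: The exponent -1 on z + 1 was incorrectly written as -2: the term ((z + 1)*log(z + 1) + 1)*exp(z)/(z + 1) was incorrectly written as ((z + 1)*log(z + 1) + 1)*exp(z)/(z + 1)**2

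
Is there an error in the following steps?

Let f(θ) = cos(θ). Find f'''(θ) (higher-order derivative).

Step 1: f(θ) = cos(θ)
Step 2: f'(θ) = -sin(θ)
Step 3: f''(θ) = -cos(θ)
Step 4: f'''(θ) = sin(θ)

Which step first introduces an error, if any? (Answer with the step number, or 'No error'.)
No error

All steps in this derivation are correct.
The final answer f'''(θ) = sin(θ) is valid.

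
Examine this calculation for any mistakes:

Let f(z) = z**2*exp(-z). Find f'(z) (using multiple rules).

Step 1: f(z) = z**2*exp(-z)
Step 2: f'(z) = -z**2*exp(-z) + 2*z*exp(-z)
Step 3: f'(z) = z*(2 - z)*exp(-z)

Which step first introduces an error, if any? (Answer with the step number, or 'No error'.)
No error

All steps in this derivation are correct.
The final answer f'(z) = z*(2 - z)*exp(-z) is valid.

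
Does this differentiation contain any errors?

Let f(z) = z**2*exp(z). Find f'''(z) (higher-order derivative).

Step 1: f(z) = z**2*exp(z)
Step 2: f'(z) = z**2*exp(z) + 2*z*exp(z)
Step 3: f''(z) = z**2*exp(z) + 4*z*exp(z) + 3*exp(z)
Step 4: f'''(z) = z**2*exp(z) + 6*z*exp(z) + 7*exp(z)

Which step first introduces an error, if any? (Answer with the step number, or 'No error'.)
Step 3

Step 3 is incorrect due to a wrong coefficient.
The step shows: z**2*exp(z) + 4*z*exp(z) + 3*exp(z)
The correct value should be: z**2*exp(z) + 4*z*exp(z) + 2*exp(z)

Explanation: The coefficient 2 was incorrectly written as 3: the term 2*exp(z) was incorrectly written as 3*exp(z)
The later steps are derived from this incorrect expression, so the error originates in Step 3.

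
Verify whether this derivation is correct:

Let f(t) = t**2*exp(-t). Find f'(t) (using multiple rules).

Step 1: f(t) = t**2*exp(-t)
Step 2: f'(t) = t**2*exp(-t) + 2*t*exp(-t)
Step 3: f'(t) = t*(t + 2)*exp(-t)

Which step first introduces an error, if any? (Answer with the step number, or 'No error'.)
Step 2

Step 2 is incorrect due to a sign flip.
The step shows: t**2*exp(-t) + 2*t*exp(-t)
The correct value should be: -t**2*exp(-t) + 2*t*exp(-t)

Explanation: The sign of one term was flipped: the term -t**2*exp(-t) was incorrectly written as t**2*exp(-t)
The later steps are derived from this incorrect expression, so the error originates in Step 2.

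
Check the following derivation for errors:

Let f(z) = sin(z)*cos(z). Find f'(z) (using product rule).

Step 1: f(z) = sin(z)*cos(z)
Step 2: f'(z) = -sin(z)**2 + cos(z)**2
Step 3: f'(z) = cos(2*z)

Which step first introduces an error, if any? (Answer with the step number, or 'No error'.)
No error

All steps in this derivation are correct.
The final answer f'(z) = cos(2*z) is valid.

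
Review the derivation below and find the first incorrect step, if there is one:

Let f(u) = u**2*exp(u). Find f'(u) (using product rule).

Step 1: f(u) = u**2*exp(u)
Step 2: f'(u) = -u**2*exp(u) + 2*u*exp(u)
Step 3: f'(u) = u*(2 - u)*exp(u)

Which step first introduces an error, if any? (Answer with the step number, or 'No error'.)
Step 2

Step 2 is incorrect due to a sign flip.
The step shows: -u**2*exp(u) + 2*u*exp(u)
The correct value should be: u**2*exp(u) + 2*u*exp(u)

Explanation: The sign of one term was flipped: the term u**2*exp(u) was incorrectly written as -u**2*exp(u)
The later steps are derived from this incorrect expression, so the error originates in Step 2.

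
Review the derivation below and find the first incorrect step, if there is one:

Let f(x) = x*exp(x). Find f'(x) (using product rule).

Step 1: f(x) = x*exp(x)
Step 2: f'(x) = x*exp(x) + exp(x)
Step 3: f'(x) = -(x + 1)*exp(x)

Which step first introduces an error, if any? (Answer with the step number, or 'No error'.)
Step 3

Step 3 is incorrect due to a sign flip.
The step shows: -(x + 1)*exp(x)
The correct value should be: (x + 1)*exp(x)

Explanation: The sign of the whole expression was flipped: the term (x + 1)*exp(x) was incorrectly written as -(x + 1)*exp(x)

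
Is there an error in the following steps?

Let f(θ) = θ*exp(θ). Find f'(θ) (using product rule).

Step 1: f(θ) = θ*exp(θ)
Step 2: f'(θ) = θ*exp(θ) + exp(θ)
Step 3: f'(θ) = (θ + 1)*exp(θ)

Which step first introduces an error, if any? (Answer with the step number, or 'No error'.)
No error

All steps in this derivation are correct.
The final answer f'(θ) = (θ + 1)*exp(θ) is valid.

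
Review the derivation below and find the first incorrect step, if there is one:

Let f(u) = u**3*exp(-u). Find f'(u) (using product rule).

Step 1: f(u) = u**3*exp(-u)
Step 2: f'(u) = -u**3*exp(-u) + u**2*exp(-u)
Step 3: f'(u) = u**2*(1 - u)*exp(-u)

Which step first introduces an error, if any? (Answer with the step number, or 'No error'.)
Step 2

Step 2 is incorrect due to a wrong coefficient.
The step shows: -u**3*exp(-u) + u**2*exp(-u)
The correct value should be: -u**3*exp(-u) + 3*u**2*exp(-u)

Explanation: The coefficient 3 was incorrectly written as 1: the term 3*u**2*exp(-u) was incorrectly written as u**2*exp(-u)
The later steps are derived from this incorrect expression, so the error originates in Step 2.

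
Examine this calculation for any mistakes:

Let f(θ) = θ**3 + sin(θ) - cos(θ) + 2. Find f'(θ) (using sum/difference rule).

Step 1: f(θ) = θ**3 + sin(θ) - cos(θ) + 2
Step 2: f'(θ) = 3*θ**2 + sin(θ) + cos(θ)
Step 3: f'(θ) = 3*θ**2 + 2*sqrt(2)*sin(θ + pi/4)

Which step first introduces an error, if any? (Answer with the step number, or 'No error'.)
Step 3

Step 3 is incorrect due to a wrong exponent.
The step shows: 3*θ**2 + 2*sqrt(2)*sin(θ + pi/4)
The correct value should be: 3*θ**2 + sqrt(2)*sin(θ + pi/4)

Explanation: The exponent 1/2 on 2 was incorrectly written as 3/2: the term sqrt(2)*sin(θ + pi/4) was incorrectly written as 2*sqrt(2)*sin(θ + pi/4)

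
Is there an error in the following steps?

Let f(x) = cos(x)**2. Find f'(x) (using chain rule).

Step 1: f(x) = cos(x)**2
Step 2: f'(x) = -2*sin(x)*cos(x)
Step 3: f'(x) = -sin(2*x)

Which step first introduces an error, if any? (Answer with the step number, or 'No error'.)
No error

All steps in this derivation are correct.
The final answer f'(x) = -sin(2*x) is valid.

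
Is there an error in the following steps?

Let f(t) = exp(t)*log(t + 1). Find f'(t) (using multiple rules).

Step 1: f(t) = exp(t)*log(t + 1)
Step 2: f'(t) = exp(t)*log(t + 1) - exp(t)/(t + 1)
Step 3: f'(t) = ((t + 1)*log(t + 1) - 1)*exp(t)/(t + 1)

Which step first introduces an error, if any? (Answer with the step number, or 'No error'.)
Step 2

Step 2 is incorrect due to a sign flip.
The step shows: exp(t)*log(t + 1) - exp(t)/(t + 1)
The correct value should be: exp(t)*log(t + 1) + exp(t)/(t + 1)

Explanation: The sign of one term was flipped: the term exp(t)/(t + 1) was incorrectly written as -exp(t)/(t + 1)
The later steps are derived from this incorrect expression, so the error originates in Step 2.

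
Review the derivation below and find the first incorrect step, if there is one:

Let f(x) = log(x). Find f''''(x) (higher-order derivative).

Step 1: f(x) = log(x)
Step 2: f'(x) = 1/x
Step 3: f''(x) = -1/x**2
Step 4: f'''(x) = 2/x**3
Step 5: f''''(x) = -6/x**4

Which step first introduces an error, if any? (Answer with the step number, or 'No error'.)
No error

All steps in this derivation are correct.
The final answer f''''(x) = -6/x**4 is valid.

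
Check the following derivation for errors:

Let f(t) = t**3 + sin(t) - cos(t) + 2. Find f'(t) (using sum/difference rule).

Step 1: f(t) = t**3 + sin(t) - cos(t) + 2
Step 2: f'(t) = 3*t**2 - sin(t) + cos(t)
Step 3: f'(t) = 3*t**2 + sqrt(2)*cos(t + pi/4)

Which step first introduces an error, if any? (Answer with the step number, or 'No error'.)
Step 2

Step 2 is incorrect due to a sign flip.
The step shows: 3*t**2 - sin(t) + cos(t)
The correct value should be: 3*t**2 + sin(t) + cos(t)

Explanation: The sign of one term was flipped: the term sin(t) was incorrectly written as -sin(t)
The later steps are derived from this incorrect expression, so the error originates in Step 2.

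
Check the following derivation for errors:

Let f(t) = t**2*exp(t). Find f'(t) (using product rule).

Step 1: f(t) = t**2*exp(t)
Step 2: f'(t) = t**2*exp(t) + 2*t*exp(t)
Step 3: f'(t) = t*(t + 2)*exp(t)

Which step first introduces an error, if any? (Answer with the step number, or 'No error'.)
No error

All steps in this derivation are correct.
The final answer f'(t) = t*(t + 2)*exp(t) is valid.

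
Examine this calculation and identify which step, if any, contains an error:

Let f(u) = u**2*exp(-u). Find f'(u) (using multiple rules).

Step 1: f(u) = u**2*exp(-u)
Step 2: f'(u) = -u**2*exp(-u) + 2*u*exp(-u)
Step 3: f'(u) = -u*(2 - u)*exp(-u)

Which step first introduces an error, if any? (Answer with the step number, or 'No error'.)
Step 3

Step 3 is incorrect due to a sign flip.
The step shows: -u*(2 - u)*exp(-u)
The correct value should be: u*(2 - u)*exp(-u)

Explanation: The sign of the whole expression was flipped: the term u*(2 - u)*exp(-u) was incorrectly written as -u*(2 - u)*exp(-u)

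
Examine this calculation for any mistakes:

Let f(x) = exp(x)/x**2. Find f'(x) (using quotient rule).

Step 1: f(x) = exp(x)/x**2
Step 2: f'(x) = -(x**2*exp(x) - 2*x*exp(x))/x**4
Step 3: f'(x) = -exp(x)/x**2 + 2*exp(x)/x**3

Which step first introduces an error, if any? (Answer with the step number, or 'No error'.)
Step 2

Step 2 is incorrect due to a sign flip.
The step shows: -(x**2*exp(x) - 2*x*exp(x))/x**4
The correct value should be: (x**2*exp(x) - 2*x*exp(x))/x**4

Explanation: The sign of the whole expression was flipped: the term (x**2*exp(x) - 2*x*exp(x))/x**4 was incorrectly written as -(x**2*exp(x) - 2*x*exp(x))/x**4
The later steps are derived from this incorrect expression, so the error originates in Step 2.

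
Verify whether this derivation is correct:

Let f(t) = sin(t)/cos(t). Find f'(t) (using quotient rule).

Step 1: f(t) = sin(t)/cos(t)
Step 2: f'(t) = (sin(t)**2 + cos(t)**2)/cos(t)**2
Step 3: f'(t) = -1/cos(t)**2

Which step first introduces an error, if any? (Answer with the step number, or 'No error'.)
Step 3

Step 3 is incorrect due to a sign flip.
The step shows: -1/cos(t)**2
The correct value should be: cos(t)**(-2)

Explanation: The sign of the whole expression was flipped: the term cos(t)**(-2) was incorrectly written as -1/cos(t)**2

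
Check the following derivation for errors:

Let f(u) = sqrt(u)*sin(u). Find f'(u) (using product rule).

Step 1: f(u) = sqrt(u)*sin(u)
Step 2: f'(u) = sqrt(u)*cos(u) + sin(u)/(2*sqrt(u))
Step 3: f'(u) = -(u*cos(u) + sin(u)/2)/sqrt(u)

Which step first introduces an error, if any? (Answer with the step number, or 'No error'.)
Step 3

Step 3 is incorrect due to a sign flip.
The step shows: -(u*cos(u) + sin(u)/2)/sqrt(u)
The correct value should be: (u*cos(u) + sin(u)/2)/sqrt(u)

Explanation: The sign of the whole expression was flipped: the term (u*cos(u) + sin(u)/2)/sqrt(u) was incorrectly written as -(u*cos(u) + sin(u)/2)/sqrt(u)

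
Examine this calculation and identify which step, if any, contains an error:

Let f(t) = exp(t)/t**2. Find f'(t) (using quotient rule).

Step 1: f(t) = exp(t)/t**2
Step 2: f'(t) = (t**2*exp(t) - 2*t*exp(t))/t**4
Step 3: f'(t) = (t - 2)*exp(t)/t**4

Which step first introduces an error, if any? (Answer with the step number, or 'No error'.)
Step 3

Step 3 is incorrect due to a wrong exponent.
The step shows: (t - 2)*exp(t)/t**4
The correct value should be: (t - 2)*exp(t)/t**3

Explanation: The exponent -3 on t was incorrectly written as -4: the term (t - 2)*exp(t)/t**3 was incorrectly written as (t - 2)*exp(t)/t**4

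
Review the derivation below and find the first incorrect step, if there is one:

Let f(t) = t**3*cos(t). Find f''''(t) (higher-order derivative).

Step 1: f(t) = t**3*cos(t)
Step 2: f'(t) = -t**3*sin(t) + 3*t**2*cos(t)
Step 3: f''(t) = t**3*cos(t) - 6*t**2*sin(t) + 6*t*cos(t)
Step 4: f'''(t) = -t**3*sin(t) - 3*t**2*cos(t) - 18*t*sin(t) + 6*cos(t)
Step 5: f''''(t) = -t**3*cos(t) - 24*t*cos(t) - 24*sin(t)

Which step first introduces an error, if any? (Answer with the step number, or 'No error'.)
Step 3

Step 3 is incorrect due to a sign flip.
The step shows: t**3*cos(t) - 6*t**2*sin(t) + 6*t*cos(t)
The correct value should be: -t**3*cos(t) - 6*t**2*sin(t) + 6*t*cos(t)

Explanation: The sign of one term was flipped: the term -t**3*cos(t) was incorrectly written as t**3*cos(t)
The later steps are derived from this incorrect expression, so the error originates in Step 3.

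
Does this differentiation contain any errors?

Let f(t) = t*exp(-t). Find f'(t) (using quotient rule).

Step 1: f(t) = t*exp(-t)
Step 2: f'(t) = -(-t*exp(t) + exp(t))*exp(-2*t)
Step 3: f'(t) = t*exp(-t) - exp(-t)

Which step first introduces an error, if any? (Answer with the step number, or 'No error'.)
Step 2

Step 2 is incorrect due to a sign flip.
The step shows: -(-t*exp(t) + exp(t))*exp(-2*t)
The correct value should be: (-t*exp(t) + exp(t))*exp(-2*t)

Explanation: The sign of the whole expression was flipped: the term (-t*exp(t) + exp(t))*exp(-2*t) was incorrectly written as -(-t*exp(t) + exp(t))*exp(-2*t)
The later steps are derived from this incorrect expression, so the error originates in Step 2.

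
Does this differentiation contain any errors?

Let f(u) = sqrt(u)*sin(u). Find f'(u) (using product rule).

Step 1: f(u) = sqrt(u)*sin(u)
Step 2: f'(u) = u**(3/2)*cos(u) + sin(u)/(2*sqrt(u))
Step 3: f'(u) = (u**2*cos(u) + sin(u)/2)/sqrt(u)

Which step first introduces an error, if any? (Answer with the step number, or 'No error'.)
Step 2

Step 2 is incorrect due to a wrong exponent.
The step shows: u**(3/2)*cos(u) + sin(u)/(2*sqrt(u))
The correct value should be: sqrt(u)*cos(u) + sin(u)/(2*sqrt(u))

Explanation: The exponent 1/2 on u was incorrectly written as 3/2: the term sqrt(u)*cos(u) was incorrectly written as u**(3/2)*cos(u)
The later steps are derived from this incorrect expression, so the error originates in Step 2.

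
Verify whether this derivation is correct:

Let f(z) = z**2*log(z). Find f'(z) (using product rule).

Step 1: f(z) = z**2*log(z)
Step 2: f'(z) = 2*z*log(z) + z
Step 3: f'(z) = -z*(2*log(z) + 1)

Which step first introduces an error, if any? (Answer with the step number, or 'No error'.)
Step 3

Step 3 is incorrect due to a sign flip.
The step shows: -z*(2*log(z) + 1)
The correct value should be: z*(2*log(z) + 1)

Explanation: The sign of the whole expression was flipped: the term z*(2*log(z) + 1) was incorrectly written as -z*(2*log(z) + 1)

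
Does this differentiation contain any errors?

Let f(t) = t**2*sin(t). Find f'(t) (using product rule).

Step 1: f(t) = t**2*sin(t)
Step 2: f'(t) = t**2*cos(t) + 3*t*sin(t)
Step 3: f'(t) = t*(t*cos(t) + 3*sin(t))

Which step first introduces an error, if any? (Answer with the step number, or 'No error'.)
Step 2

Step 2 is incorrect due to a wrong coefficient.
The step shows: t**2*cos(t) + 3*t*sin(t)
The correct value should be: t**2*cos(t) + 2*t*sin(t)

Explanation: The coefficient 2 was incorrectly written as 3: the term 2*t*sin(t) was incorrectly written as 3*t*sin(t)
The later steps are derived from this incorrect expression, so the error originates in Step 2.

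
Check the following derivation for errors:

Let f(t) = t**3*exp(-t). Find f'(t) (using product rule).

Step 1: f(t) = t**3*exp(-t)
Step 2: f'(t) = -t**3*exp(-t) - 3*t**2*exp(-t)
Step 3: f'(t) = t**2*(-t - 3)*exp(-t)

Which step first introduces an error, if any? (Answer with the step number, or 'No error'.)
Step 2

Step 2 is incorrect due to a sign flip.
The step shows: -t**3*exp(-t) - 3*t**2*exp(-t)
The correct value should be: -t**3*exp(-t) + 3*t**2*exp(-t)

Explanation: The sign of one term was flipped: the term 3*t**2*exp(-t) was incorrectly written as -3*t**2*exp(-t)
The later steps are derived from this incorrect expression, so the error originates in Step 2.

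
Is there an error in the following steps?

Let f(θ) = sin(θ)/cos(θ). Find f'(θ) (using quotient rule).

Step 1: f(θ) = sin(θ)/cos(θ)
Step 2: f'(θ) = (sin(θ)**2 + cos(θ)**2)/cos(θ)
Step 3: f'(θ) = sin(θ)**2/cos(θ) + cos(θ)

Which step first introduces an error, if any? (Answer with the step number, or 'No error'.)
Step 2

Step 2 is incorrect due to a wrong exponent.
The step shows: (sin(θ)**2 + cos(θ)**2)/cos(θ)
The correct value should be: (sin(θ)**2 + cos(θ)**2)/cos(θ)**2

Explanation: The exponent -2 on cos(θ) was incorrectly written as -1: the term (sin(θ)**2 + cos(θ)**2)/cos(θ)**2 was incorrectly written as (sin(θ)**2 + cos(θ)**2)/cos(θ)
The later steps are derived from this incorrect expression, so the error originates in Step 2.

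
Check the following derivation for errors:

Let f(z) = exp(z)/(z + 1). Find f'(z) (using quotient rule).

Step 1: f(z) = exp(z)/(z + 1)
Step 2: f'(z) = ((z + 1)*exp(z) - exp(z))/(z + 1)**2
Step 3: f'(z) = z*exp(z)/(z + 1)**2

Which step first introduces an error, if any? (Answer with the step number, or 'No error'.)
No error

All steps in this derivation are correct.
The final answer f'(z) = z*exp(z)/(z + 1)**2 is valid.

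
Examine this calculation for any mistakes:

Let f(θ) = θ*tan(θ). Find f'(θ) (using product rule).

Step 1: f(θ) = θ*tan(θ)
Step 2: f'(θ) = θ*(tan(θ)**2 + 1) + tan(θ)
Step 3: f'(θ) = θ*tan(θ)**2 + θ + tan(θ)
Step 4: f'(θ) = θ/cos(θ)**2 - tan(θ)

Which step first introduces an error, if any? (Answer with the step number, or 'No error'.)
Step 4

Step 4 is incorrect due to a sign flip.
The step shows: θ/cos(θ)**2 - tan(θ)
The correct value should be: θ/cos(θ)**2 + tan(θ)

Explanation: The sign of one term was flipped: the term tan(θ) was incorrectly written as -tan(θ)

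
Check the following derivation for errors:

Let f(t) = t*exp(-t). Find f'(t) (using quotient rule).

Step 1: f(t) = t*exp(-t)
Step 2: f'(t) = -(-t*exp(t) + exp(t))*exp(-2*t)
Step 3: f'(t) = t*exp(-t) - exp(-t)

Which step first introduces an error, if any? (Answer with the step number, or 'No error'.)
Step 2

Step 2 is incorrect due to a sign flip.
The step shows: -(-t*exp(t) + exp(t))*exp(-2*t)
The correct value should be: (-t*exp(t) + exp(t))*exp(-2*t)

Explanation: The sign of the whole expression was flipped: the term (-t*exp(t) + exp(t))*exp(-2*t) was incorrectly written as -(-t*exp(t) + exp(t))*exp(-2*t)
The later steps are derived from this incorrect expression, so the error originates in Step 2.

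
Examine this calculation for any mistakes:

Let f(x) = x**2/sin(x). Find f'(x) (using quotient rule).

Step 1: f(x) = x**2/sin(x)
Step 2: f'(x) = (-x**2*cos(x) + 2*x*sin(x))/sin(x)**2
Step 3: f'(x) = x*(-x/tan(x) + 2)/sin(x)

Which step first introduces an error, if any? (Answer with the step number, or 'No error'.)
No error

All steps in this derivation are correct.
The final answer f'(x) = x*(-x/tan(x) + 2)/sin(x) is valid.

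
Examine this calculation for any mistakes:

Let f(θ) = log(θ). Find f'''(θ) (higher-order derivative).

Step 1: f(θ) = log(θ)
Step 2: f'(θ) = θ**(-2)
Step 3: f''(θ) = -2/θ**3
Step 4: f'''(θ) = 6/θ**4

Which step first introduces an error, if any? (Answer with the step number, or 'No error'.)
Step 2

Step 2 is incorrect due to a wrong exponent.
The step shows: θ**(-2)
The correct value should be: 1/θ

Explanation: The exponent -1 on θ was incorrectly written as -2: the term 1/θ was incorrectly written as θ**(-2)
The later steps are derived from this incorrect expression, so the error originates in Step 2.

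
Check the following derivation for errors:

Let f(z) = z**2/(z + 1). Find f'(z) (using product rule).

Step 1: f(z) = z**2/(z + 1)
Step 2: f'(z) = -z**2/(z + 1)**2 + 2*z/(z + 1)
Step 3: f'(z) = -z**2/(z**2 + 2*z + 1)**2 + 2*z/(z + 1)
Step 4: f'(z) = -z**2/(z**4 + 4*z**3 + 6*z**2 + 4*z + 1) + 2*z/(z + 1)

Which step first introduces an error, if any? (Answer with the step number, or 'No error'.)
Step 3

Step 3 is incorrect due to a wrong exponent.
The step shows: -z**2/(z**2 + 2*z + 1)**2 + 2*z/(z + 1)
The correct value should be: -z**2/(z**2 + 2*z + 1) + 2*z/(z + 1)

Explanation: The exponent -1 on z**2 + 2*z + 1 was incorrectly written as -2: the term -z**2/(z**2 + 2*z + 1) was incorrectly written as -z**2/(z**2 + 2*z + 1)**2
The later steps are derived from this incorrect expression, so the error originates in Step 3.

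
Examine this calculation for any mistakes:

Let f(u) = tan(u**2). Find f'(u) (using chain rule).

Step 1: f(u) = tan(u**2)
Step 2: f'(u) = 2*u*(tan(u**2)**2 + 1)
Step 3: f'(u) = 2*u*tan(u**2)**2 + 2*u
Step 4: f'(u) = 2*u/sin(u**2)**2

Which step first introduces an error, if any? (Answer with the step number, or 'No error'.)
Step 4

Step 4 is incorrect due to a wrong trig function.
The step shows: 2*u/sin(u**2)**2
The correct value should be: 2*u/cos(u**2)**2

Explanation: cos(u**2) was incorrectly written as sin(u**2): the term 2*u/cos(u**2)**2 was incorrectly written as 2*u/sin(u**2)**2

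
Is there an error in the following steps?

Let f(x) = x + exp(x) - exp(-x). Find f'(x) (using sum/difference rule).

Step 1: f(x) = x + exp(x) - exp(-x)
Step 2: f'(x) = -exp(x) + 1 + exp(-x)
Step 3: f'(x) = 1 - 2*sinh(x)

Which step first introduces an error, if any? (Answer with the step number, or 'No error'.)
Step 2

Step 2 is incorrect due to a sign flip.
The step shows: -exp(x) + 1 + exp(-x)
The correct value should be: exp(x) + 1 + exp(-x)

Explanation: The sign of one term was flipped: the term exp(x) was incorrectly written as -exp(x)
The later steps are derived from this incorrect expression, so the error originates in Step 2.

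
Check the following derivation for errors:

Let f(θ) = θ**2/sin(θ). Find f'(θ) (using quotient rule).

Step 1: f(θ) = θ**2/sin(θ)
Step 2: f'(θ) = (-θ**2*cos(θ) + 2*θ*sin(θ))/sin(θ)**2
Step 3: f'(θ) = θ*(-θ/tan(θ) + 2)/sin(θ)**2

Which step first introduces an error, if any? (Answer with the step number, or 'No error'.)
Step 3

Step 3 is incorrect due to a wrong exponent.
The step shows: θ*(-θ/tan(θ) + 2)/sin(θ)**2
The correct value should be: θ*(-θ/tan(θ) + 2)/sin(θ)

Explanation: The exponent -1 on sin(θ) was incorrectly written as -2: the term θ*(-θ/tan(θ) + 2)/sin(θ) was incorrectly written as θ*(-θ/tan(θ) + 2)/sin(θ)**2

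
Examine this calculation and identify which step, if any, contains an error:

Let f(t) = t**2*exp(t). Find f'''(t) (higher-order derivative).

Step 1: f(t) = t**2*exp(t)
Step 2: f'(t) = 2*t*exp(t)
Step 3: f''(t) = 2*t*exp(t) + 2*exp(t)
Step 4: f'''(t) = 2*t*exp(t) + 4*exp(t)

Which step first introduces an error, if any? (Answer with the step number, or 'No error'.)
Step 2

Step 2 is incorrect due to a dropped term.
The step shows: 2*t*exp(t)
The correct value should be: t**2*exp(t) + 2*t*exp(t)

Explanation: A term was dropped: the term t**2*exp(t) was incorrectly omitted
The later steps are derived from this incorrect expression, so the error originates in Step 2.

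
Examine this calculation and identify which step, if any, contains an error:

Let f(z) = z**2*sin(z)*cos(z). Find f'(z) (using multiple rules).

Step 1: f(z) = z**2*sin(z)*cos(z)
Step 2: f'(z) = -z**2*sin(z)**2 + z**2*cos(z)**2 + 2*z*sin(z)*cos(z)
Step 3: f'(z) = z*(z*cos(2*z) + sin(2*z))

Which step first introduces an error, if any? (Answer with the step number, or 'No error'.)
No error

All steps in this derivation are correct.
The final answer f'(z) = z*(z*cos(2*z) + sin(2*z)) is valid.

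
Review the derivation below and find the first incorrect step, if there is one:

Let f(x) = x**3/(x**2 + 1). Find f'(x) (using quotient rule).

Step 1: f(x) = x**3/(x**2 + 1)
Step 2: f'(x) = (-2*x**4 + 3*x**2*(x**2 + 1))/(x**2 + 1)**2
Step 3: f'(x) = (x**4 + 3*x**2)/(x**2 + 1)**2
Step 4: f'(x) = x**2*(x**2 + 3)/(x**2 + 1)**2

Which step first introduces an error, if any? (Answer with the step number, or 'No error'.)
No error

All steps in this derivation are correct.
The final answer f'(x) = x**2*(x**2 + 3)/(x**2 + 1)**2 is valid.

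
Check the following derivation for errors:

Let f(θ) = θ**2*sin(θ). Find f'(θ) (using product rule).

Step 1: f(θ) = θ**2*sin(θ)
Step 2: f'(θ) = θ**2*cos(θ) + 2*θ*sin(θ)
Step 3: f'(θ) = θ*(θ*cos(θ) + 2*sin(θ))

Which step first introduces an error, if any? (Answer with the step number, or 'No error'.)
No error

All steps in this derivation are correct.
The final answer f'(θ) = θ*(θ*cos(θ) + 2*sin(θ)) is valid.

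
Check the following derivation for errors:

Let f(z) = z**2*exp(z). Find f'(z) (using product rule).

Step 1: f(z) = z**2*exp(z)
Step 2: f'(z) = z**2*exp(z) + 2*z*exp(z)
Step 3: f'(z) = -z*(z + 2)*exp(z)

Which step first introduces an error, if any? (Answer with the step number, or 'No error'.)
Step 3

Step 3 is incorrect due to a sign flip.
The step shows: -z*(z + 2)*exp(z)
The correct value should be: z*(z + 2)*exp(z)

Explanation: The sign of the whole expression was flipped: the term z*(z + 2)*exp(z) was incorrectly written as -z*(z + 2)*exp(z)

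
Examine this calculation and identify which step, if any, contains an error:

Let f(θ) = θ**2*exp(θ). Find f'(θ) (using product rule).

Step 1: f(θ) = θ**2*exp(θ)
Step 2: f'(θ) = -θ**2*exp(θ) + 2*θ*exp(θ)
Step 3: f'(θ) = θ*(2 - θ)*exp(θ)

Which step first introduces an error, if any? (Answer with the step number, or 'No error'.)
Step 2

Step 2 is incorrect due to a sign flip.
The step shows: -θ**2*exp(θ) + 2*θ*exp(θ)
The correct value should be: θ**2*exp(θ) + 2*θ*exp(θ)

Explanation: The sign of one term was flipped: the term θ**2*exp(θ) was incorrectly written as -θ**2*exp(θ)
The later steps are derived from this incorrect expression, so the error originates in Step 2.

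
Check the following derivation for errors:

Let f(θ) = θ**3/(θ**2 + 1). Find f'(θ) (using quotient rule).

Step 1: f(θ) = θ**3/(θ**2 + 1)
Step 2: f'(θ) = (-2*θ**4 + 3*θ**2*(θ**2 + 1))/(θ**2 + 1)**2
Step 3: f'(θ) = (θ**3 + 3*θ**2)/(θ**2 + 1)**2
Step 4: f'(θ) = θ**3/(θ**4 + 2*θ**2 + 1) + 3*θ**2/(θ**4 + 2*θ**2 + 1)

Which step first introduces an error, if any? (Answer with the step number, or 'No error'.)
Step 3

Step 3 is incorrect due to a wrong exponent.
The step shows: (θ**3 + 3*θ**2)/(θ**2 + 1)**2
The correct value should be: (θ**4 + 3*θ**2)/(θ**2 + 1)**2

Explanation: The exponent 4 on θ was incorrectly written as 3: the term (θ**4 + 3*θ**2)/(θ**2 + 1)**2 was incorrectly written as (θ**3 + 3*θ**2)/(θ**2 + 1)**2
The later steps are derived from this incorrect expression, so the error originates in Step 3.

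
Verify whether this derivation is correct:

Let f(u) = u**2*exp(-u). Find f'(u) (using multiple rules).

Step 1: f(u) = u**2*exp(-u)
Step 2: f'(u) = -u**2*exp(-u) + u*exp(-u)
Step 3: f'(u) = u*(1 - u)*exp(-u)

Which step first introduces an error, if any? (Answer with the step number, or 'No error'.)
Step 2

Step 2 is incorrect due to a wrong coefficient.
The step shows: -u**2*exp(-u) + u*exp(-u)
The correct value should be: -u**2*exp(-u) + 2*u*exp(-u)

Explanation: The coefficient 2 was incorrectly written as 1: the term 2*u*exp(-u) was incorrectly written as u*exp(-u)
The later steps are derived from this incorrect expression, so the error originates in Step 2.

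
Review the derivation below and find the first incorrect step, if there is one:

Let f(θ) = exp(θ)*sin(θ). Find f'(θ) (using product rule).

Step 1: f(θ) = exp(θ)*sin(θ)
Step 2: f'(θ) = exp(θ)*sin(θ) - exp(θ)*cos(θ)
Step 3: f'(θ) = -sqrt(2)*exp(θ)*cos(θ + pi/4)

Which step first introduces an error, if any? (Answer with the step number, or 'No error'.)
Step 2

Step 2 is incorrect due to a sign flip.
The step shows: exp(θ)*sin(θ) - exp(θ)*cos(θ)
The correct value should be: exp(θ)*sin(θ) + exp(θ)*cos(θ)

Explanation: The sign of one term was flipped: the term exp(θ)*cos(θ) was incorrectly written as -exp(θ)*cos(θ)
The later steps are derived from this incorrect expression, so the error originates in Step 2.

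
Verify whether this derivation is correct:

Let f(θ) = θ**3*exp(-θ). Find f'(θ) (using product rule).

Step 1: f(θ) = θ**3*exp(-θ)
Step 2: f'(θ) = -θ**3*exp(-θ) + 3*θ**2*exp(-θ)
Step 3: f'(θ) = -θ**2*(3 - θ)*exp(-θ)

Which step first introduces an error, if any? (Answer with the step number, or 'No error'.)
Step 3

Step 3 is incorrect due to a sign flip.
The step shows: -θ**2*(3 - θ)*exp(-θ)
The correct value should be: θ**2*(3 - θ)*exp(-θ)

Explanation: The sign of the whole expression was flipped: the term θ**2*(3 - θ)*exp(-θ) was incorrectly written as -θ**2*(3 - θ)*exp(-θ)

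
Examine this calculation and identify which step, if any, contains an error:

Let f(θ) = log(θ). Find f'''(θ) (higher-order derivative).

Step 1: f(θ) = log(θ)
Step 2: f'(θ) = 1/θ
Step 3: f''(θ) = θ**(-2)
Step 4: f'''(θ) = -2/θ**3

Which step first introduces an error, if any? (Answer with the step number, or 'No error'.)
Step 3

Step 3 is incorrect due to a sign flip.
The step shows: θ**(-2)
The correct value should be: -1/θ**2

Explanation: The sign of the whole expression was flipped: the term -1/θ**2 was incorrectly written as θ**(-2)
The later steps are derived from this incorrect expression, so the error originates in Step 3.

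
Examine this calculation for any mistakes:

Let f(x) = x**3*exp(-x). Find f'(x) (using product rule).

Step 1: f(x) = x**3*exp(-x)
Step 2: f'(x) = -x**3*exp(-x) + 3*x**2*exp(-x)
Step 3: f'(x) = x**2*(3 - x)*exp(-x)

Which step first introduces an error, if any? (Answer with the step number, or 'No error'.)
No error

All steps in this derivation are correct.
The final answer f'(x) = x**2*(3 - x)*exp(-x) is valid.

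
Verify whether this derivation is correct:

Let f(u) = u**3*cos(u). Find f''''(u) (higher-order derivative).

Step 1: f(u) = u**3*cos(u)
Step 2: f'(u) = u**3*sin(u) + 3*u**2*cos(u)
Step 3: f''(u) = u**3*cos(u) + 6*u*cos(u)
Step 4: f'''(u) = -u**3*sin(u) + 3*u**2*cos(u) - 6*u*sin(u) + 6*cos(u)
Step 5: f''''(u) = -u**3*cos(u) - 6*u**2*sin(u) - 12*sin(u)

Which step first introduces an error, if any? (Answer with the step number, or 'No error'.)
Step 2

Step 2 is incorrect due to a sign flip.
The step shows: u**3*sin(u) + 3*u**2*cos(u)
The correct value should be: -u**3*sin(u) + 3*u**2*cos(u)

Explanation: The sign of one term was flipped: the term -u**3*sin(u) was incorrectly written as u**3*sin(u)
The later steps are derived from this incorrect expression, so the error originates in Step 2.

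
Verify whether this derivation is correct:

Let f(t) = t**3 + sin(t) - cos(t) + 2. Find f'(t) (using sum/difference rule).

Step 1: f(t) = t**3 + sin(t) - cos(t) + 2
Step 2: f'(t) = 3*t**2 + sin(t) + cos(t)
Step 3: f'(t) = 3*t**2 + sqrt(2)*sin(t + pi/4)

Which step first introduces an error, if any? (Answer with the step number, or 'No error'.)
No error

All steps in this derivation are correct.
The final answer f'(t) = 3*t**2 + sqrt(2)*sin(t + pi/4) is valid.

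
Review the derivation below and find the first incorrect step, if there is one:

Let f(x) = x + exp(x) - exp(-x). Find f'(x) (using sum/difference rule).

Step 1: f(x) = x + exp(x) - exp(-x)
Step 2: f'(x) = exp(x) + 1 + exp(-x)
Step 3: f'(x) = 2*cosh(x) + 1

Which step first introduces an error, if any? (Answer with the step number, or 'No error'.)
No error

All steps in this derivation are correct.
The final answer f'(x) = 2*cosh(x) + 1 is valid.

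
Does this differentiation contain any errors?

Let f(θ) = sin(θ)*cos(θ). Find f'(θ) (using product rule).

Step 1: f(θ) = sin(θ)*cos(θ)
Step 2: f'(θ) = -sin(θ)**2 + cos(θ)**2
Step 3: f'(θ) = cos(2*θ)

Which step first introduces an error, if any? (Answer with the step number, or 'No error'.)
No error

All steps in this derivation are correct.
The final answer f'(θ) = cos(2*θ) is valid.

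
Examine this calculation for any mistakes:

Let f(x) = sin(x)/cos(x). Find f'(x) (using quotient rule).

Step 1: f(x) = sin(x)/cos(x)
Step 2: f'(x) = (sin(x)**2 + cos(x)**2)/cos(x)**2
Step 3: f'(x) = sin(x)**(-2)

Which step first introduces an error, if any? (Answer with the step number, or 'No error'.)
Step 3

Step 3 is incorrect due to a wrong trig function.
The step shows: sin(x)**(-2)
The correct value should be: cos(x)**(-2)

Explanation: cos(x) was incorrectly written as sin(x): the term cos(x)**(-2) was incorrectly written as sin(x)**(-2)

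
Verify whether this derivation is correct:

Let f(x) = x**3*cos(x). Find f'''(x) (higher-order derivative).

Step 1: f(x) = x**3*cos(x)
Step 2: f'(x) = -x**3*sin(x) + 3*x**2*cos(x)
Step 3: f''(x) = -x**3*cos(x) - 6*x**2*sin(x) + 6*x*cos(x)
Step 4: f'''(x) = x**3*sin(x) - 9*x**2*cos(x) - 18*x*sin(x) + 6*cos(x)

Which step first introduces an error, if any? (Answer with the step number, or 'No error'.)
No error

All steps in this derivation are correct.
The final answer f'''(x) = x**3*sin(x) - 9*x**2*cos(x) - 18*x*sin(x) + 6*cos(x) is valid.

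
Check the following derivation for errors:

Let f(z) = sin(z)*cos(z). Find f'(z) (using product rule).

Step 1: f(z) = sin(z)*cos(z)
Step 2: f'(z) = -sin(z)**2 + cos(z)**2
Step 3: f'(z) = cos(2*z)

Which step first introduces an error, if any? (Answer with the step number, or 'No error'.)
No error

All steps in this derivation are correct.
The final answer f'(z) = cos(2*z) is valid.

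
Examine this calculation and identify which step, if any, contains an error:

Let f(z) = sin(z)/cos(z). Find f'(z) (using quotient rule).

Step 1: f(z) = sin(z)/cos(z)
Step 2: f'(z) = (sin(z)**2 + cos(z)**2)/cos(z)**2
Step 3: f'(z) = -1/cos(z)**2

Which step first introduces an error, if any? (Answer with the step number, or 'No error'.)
Step 3

Step 3 is incorrect due to a sign flip.
The step shows: -1/cos(z)**2
The correct value should be: cos(z)**(-2)

Explanation: The sign of the whole expression was flipped: the term cos(z)**(-2) was incorrectly written as -1/cos(z)**2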